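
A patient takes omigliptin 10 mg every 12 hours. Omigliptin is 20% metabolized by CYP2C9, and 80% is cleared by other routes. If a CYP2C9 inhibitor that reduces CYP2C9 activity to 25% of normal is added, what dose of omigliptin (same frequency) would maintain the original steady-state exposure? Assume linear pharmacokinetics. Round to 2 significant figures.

CYP2C9: 0.2 × 0.25 = 0.05
Other: 0.8 (unchanged)
Relative clearance = 0.05 + 0.8 = 0.85.
Css,avg = (dose rate)/CL, so holding Css fixed requires dose ∝ CL: 10 × 0.85 = 8.5 mg.

8.5 mg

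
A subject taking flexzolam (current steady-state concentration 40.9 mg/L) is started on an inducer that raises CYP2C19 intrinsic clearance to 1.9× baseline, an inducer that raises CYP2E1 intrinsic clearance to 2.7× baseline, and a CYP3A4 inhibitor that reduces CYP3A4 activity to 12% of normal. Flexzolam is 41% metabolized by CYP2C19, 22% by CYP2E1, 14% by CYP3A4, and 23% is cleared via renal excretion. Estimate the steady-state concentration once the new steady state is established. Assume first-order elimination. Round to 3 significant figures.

25.3 mg/L

The CYP2C19 pathway (41% of clearance) rises to 1.9× activity: 0.41 × 1.9 = 0.779.
The CYP2E1 pathway (22% of clearance) rises to 2.7× activity: 0.22 × 2.7 = 0.594.
The CYP3A4 pathway (14% of clearance) drops to 0.12× activity: 0.14 × 0.12 = 0.0168.
The remaining 23% of clearance is unaffected.
Relative clearance = 0.779 + 0.594 + 0.0168 + 0.23 = 1.6198.
Steady-state concentration ∝ 1/CL: new value = 40.9 / 1.6198 = 25.3 mg/L.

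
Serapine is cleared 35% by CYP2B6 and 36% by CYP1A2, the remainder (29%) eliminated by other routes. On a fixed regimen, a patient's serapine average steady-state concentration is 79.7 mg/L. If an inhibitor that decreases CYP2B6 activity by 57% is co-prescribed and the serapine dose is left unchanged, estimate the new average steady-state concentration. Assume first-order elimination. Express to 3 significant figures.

CYP2B6: 0.35 × 0.43 = 0.1505
CYP1A2: 0.36 (unchanged)
Other: 0.29 (unchanged)
CL_new/CL_old = 0.1505 + 0.36 + 0.29 = 0.8005.
With dosing unchanged, average steady-state concentration scales as 1/CL: 79.7 / 0.8005 = 99.6 mg/L.

99.6 mg/L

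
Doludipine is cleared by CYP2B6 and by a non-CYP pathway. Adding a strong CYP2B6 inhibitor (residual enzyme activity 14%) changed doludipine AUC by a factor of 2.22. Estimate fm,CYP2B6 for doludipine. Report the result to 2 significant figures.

0.64

Write x for the fraction cleared via CYP2B6. The observed AUC change means clearance fell to 1/2.22 = 0.4505 of baseline.
Only the CYP2B6 route changed, so 0.4505 = x·0.14 + (1 − x), giving x = 0.64.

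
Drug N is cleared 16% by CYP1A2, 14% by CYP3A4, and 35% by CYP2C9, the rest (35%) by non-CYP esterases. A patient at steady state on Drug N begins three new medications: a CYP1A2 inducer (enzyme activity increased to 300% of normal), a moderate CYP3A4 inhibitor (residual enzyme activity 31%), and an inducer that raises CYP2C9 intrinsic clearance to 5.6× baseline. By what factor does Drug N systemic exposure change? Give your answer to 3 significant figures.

0.353

The CYP1A2 pathway (16% of clearance) rises to 3× activity: 0.16 × 3 = 0.48.
The CYP3A4 pathway (14% of clearance) falls to 0.31× activity: 0.14 × 0.31 = 0.0434.
The CYP2C9 pathway (35% of clearance) rises to 5.6× activity: 0.35 × 5.6 = 1.96.
The remaining 35% of clearance is unaffected.
New clearance relative to baseline: 0.48 + 0.0434 + 1.96 + 0.35 = 2.8334.
Because systemic exposure varies inversely with clearance, the combined effect is 1 / 2.8334 = 0.353.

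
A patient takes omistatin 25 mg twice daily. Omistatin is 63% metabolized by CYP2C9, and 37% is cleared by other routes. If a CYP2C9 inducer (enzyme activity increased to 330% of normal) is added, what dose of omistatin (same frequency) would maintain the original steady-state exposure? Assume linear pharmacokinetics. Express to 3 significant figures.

61.2 mg

The CYP2C9 pathway (63% of clearance) rises to 3.3× activity: 0.63 × 3.3 = 2.079.
Non-CYP routes (37%) are unchanged.
CL_new/CL_old = 2.079 + 0.37 = 2.449.
To maintain the same steady-state level, dose must scale with clearance: new dose = 25 × 2.449 = 61.2 mg.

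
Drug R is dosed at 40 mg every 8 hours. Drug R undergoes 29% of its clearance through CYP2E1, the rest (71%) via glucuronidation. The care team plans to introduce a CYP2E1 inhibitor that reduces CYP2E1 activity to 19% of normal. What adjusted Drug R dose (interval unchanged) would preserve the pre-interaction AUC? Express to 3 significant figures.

30.6 mg

The CYP2E1 pathway (29% of clearance) is reduced to 0.19× activity: 0.29 × 0.19 = 0.0551.
The remaining 71% of clearance is unaffected.
Relative clearance = 0.0551 + 0.71 = 0.7651.
Css,avg = (dose rate)/CL, so holding Css fixed requires dose ∝ CL: 40 × 0.7651 = 30.6 mg.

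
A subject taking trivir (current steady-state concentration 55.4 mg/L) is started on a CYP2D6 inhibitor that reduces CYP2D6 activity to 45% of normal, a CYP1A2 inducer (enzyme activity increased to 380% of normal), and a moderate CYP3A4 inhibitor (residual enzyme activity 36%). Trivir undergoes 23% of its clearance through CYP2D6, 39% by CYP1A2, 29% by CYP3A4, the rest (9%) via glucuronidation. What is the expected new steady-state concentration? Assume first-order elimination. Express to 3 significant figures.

31.1 mg/L

The CYP2D6 pathway (23% of clearance) is reduced to 0.45× activity: 0.23 × 0.45 = 0.1035.
The CYP1A2 pathway (39% of clearance) rises to 3.8× activity: 0.39 × 3.8 = 1.482.
The CYP3A4 pathway (29% of clearance) drops to 0.36× activity: 0.29 × 0.36 = 0.1044.
The remaining 9% of clearance is unaffected.
CL_new/CL_old = 0.1035 + 1.482 + 0.1044 + 0.09 = 1.7799.
New steady-state concentration = 55.4 / 1.7799 = 31.1 mg/L (concentration scales inversely with clearance).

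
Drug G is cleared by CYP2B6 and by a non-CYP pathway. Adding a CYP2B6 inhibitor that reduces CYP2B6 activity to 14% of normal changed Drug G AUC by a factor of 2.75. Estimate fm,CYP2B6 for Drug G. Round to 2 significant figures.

Let x = fm,CYP2B6. Because AUC ∝ 1/CL, relative clearance fell to 1/2.75 = 0.3636.
Only the CYP2B6 route changed, so 0.3636 = x·0.14 + (1 − x), giving x = 0.74.

0.74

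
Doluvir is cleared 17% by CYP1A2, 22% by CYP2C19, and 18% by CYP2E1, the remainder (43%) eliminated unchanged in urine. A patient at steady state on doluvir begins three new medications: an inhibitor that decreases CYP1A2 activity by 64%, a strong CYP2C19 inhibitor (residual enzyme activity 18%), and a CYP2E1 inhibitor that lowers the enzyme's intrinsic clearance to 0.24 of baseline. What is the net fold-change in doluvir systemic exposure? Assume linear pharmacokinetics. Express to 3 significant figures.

1.74

The CYP1A2 pathway (17% of clearance) falls to 0.36× activity: 0.17 × 0.36 = 0.0612.
The CYP2C19 pathway (22% of clearance) drops to 0.18× activity: 0.22 × 0.18 = 0.0396.
The CYP2E1 pathway (18% of clearance) falls to 0.24× activity: 0.18 × 0.24 = 0.0432.
The remaining 43% of clearance is unaffected.
Relative clearance = 0.0612 + 0.0396 + 0.0432 + 0.43 = 0.574.
Net systemic exposure ratio = 1 / 0.574 = 1.74.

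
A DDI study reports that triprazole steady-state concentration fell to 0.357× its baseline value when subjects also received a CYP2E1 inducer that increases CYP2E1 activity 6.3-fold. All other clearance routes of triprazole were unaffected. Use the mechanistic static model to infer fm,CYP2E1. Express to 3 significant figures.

0.340

Let fm be the CYP2E1 fraction. New clearance relative to baseline = fm × 6.3 + (1 − fm).
Steady-state concentration ratio = 1 / (new CL fraction), so new CL fraction = 1 / 0.357 = 2.801.
fm × 6.3 + 1 − fm = 2.801  ⇒  fm × (6.3 − 1) = 1.801  ⇒  fm = 0.340.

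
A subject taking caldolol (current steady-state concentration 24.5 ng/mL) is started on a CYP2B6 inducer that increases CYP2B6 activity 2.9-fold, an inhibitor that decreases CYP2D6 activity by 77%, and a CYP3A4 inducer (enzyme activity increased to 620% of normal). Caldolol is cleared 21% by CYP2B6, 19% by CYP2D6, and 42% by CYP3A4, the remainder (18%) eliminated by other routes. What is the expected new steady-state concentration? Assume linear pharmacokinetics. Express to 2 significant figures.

7.1 ng/mL

CYP2B6: 0.21 × 2.9 = 0.609
CYP2D6: 0.19 × 0.23 = 0.0437
CYP3A4: 0.42 × 6.2 = 2.604
Other: 0.18 (unchanged)
Relative clearance = 0.609 + 0.0437 + 2.604 + 0.18 = 3.4367.
Dividing the baseline by the relative clearance: 24.5 / 3.4367 = 7.1 ng/mL.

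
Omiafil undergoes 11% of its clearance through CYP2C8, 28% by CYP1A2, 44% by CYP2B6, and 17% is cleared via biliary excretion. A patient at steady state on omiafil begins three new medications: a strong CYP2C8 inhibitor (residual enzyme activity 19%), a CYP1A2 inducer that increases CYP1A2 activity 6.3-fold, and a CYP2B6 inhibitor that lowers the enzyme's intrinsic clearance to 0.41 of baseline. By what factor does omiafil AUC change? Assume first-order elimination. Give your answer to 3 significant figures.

0.468

CYP2C8: 0.11 × 0.19 = 0.0209
CYP1A2: 0.28 × 6.3 = 1.764
CYP2B6: 0.44 × 0.41 = 0.1804
Other: 0.17 (unchanged)
New clearance relative to baseline: 0.0209 + 1.764 + 0.1804 + 0.17 = 2.1353.
AUC ∝ 1/CL: fold-change = 1 / 2.1353 = 0.468.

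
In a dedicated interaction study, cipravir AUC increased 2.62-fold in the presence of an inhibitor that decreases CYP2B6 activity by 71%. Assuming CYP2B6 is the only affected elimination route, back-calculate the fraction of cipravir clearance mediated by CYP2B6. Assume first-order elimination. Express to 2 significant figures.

0.87

Let x = fm,CYP2B6. Because AUC ∝ 1/CL, relative clearance fell to 1/2.62 = 0.3817.
Setting x·0.29 + (1 − x) = 0.3817 and solving: x = (0.3817 − 1)/(0.29 − 1) = 0.87.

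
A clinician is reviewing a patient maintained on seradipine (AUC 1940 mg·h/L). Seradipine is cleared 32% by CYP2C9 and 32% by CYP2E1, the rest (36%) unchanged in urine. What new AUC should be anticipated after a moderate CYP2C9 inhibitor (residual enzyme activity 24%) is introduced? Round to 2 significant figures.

The CYP2C9 pathway (32% of clearance) drops to 0.24× activity: 0.32 × 0.24 = 0.0768.
CYP2E1 (32%) and the residual 36% are unaffected.
Relative clearance = 0.0768 + 0.32 + 0.36 = 0.7568.
With dosing unchanged, AUC scales as 1/CL: 1940 / 0.7568 = 2.6 × 10³ mg·h/L.

2.6 × 10³ mg·h/L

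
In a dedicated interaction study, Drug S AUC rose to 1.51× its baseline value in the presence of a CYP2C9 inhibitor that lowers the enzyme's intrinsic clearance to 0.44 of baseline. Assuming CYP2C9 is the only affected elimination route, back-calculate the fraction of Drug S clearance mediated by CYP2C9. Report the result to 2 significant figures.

0.60

Write x for the fraction cleared via CYP2C9. The observed AUC change means clearance fell to 1/1.51 = 0.6623 of baseline.
Setting x·0.44 + (1 − x) = 0.6623 and solving: x = (0.6623 − 1)/(0.44 − 1) = 0.60.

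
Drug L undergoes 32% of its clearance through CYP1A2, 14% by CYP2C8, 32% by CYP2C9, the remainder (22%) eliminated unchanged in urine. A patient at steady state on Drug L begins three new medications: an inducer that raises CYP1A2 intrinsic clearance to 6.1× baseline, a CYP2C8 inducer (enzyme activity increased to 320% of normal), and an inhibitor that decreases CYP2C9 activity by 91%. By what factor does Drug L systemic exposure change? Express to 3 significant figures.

The CYP1A2 pathway (32% of clearance) is boosted to 6.1× activity: 0.32 × 6.1 = 1.952.
The CYP2C8 pathway (14% of clearance) increases to 3.2× activity: 0.14 × 3.2 = 0.448.
The CYP2C9 pathway (32% of clearance) is reduced to 0.09× activity: 0.32 × 0.09 = 0.0288.
The remaining 22% of clearance is unaffected.
New clearance relative to baseline: 1.952 + 0.448 + 0.0288 + 0.22 = 2.6488.
Net systemic exposure ratio = 1 / 2.6488 = 0.378.

0.378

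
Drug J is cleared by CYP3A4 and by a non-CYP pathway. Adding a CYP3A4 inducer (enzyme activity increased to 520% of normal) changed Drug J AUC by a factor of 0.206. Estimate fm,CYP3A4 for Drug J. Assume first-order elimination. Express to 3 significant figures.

Let fm be the CYP3A4 fraction. New clearance relative to baseline = fm × 5.2 + (1 − fm).
AUC ratio = 1 / (new CL fraction), so new CL fraction = 1 / 0.206 = 4.854.
fm × 5.2 + 1 − fm = 4.854  ⇒  fm × (5.2 − 1) = 3.854  ⇒  fm = 0.918.

0.918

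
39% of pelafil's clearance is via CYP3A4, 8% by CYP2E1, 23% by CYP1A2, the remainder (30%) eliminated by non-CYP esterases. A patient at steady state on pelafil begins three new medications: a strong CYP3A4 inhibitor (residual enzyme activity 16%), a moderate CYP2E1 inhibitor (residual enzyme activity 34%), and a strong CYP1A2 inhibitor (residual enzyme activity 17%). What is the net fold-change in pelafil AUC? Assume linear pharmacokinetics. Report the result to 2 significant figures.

The CYP3A4 pathway (39% of clearance) falls to 0.16× activity: 0.39 × 0.16 = 0.0624.
The CYP2E1 pathway (8% of clearance) is reduced to 0.34× activity: 0.08 × 0.34 = 0.0272.
The CYP1A2 pathway (23% of clearance) falls to 0.17× activity: 0.23 × 0.17 = 0.0391.
The remaining 30% of clearance is unaffected.
New clearance relative to baseline: 0.0624 + 0.0272 + 0.0391 + 0.3 = 0.4287.
Net AUC ratio = 1 / 0.4287 = 2.3.

2.3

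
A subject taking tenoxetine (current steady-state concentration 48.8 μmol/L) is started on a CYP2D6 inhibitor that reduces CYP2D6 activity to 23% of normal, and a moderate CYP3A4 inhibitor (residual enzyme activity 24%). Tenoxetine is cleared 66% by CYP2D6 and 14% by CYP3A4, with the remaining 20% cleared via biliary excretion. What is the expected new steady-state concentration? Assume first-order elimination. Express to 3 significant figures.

The CYP2D6 pathway (66% of clearance) drops to 0.23× activity: 0.66 × 0.23 = 0.1518.
The CYP3A4 pathway (14% of clearance) falls to 0.24× activity: 0.14 × 0.24 = 0.0336.
Non-CYP routes (20%) are unchanged.
Relative clearance = 0.1518 + 0.0336 + 0.2 = 0.3854.
Steady-state concentration ∝ 1/CL: new value = 48.8 / 0.3854 = 127 μmol/L.

127 μmol/L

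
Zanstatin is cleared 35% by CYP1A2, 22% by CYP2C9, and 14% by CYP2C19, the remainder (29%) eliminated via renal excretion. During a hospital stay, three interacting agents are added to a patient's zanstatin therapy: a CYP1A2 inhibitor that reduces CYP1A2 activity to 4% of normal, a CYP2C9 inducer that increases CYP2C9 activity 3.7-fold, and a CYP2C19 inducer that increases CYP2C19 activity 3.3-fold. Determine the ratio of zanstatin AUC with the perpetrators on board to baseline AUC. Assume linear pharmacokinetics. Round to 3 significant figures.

The CYP1A2 pathway (35% of clearance) is reduced to 0.04× activity: 0.35 × 0.04 = 0.014.
The CYP2C9 pathway (22% of clearance) rises to 3.7× activity: 0.22 × 3.7 = 0.814.
The CYP2C19 pathway (14% of clearance) is boosted to 3.3× activity: 0.14 × 3.3 = 0.462.
The remaining 29% of clearance is unaffected.
CL_new/CL_old = 0.014 + 0.814 + 0.462 + 0.29 = 1.58.
Net AUC ratio = 1 / 1.58 = 0.633.

0.633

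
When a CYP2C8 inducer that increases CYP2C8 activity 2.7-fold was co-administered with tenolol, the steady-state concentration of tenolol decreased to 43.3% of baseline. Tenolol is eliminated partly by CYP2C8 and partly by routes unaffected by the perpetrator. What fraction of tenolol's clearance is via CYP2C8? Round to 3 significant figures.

CL'/CL = 1 / 0.433 = 2.309
2.7·fm + (1 − fm) = 2.309
fm = (2.309 − 1) / (2.7 − 1) = 0.770

0.770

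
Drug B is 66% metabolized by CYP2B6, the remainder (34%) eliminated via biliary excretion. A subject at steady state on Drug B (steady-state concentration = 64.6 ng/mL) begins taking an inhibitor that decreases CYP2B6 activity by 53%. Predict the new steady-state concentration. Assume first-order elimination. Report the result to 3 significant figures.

CYP2B6: 0.66 × 0.47 = 0.3102
Other: 0.34 (unchanged)
CL_new/CL_old = 0.3102 + 0.34 = 0.6502.
With dosing unchanged, steady-state concentration scales as 1/CL: 64.6 / 0.6502 = 99.4 ng/mL.

99.4 ng/mL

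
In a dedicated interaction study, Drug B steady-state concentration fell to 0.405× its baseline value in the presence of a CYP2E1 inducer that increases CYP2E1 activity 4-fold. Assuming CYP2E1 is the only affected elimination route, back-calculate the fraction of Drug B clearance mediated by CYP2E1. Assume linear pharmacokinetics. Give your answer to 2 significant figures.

Call the CYP2E1 fraction fm. After the interaction, CL_new/CL_old = fm × 4 + (1 − fm).
Steady-state concentration ratio = 1 / (new CL fraction), so new CL fraction = 1 / 0.405 = 2.469.
fm × 4 + 1 − fm = 2.469  ⇒  fm × (4 − 1) = 1.469  ⇒  fm = 0.49.

0.49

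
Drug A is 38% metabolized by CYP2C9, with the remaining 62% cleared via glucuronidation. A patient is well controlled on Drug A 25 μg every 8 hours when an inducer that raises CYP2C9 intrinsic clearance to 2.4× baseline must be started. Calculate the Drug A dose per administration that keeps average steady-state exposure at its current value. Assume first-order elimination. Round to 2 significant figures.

CYP2C9: 0.38 × 2.4 = 0.912
Other: 0.62 (unchanged)
CL_new/CL_old = 0.912 + 0.62 = 1.532.
Css,avg = (dose rate)/CL, so holding Css fixed requires dose ∝ CL: 25 × 1.532 = 38 μg.

38 μg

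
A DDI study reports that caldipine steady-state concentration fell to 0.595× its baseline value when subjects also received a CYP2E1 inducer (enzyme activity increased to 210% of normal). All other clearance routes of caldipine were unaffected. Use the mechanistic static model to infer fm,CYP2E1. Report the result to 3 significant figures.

0.619

Call the CYP2E1 fraction fm. After the interaction, CL_new/CL_old = fm × 2.1 + (1 − fm).
Steady-state concentration ratio = 1 / (new CL fraction), so new CL fraction = 1 / 0.595 = 1.681.
fm × 2.1 + 1 − fm = 1.681  ⇒  fm × (2.1 − 1) = 0.6807  ⇒  fm = 0.619.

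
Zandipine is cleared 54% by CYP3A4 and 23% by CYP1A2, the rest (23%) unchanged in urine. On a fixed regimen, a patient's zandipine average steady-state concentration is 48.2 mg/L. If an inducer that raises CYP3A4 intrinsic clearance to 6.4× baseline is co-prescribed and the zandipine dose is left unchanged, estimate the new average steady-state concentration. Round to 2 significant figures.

CYP3A4: 0.54 × 6.4 = 3.456
CYP1A2: 0.23 (unchanged)
Other: 0.23 (unchanged)
New clearance relative to baseline: 3.456 + 0.23 + 0.23 = 3.916.
Average steady-state concentration ∝ 1/CL, so new value = 48.2 / 3.916 = 12 mg/L.

12 mg/L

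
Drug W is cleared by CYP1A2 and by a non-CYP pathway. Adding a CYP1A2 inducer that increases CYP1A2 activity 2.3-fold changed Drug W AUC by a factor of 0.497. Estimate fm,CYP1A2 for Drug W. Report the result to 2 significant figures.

CL'/CL = 1 / 0.497 = 2.012
2.3·fm + (1 − fm) = 2.012
fm = (2.012 − 1) / (2.3 − 1) = 0.78

0.78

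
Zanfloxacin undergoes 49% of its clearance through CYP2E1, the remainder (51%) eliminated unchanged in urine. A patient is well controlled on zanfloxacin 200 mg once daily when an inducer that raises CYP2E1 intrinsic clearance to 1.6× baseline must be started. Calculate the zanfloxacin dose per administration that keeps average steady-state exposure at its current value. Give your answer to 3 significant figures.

CYP2E1: 0.49 × 1.6 = 0.784
Other: 0.51 (unchanged)
Relative clearance = 0.784 + 0.51 = 1.294.
To maintain the same steady-state level, dose must scale with clearance: new dose = 200 × 1.294 = 259 mg.

259 mg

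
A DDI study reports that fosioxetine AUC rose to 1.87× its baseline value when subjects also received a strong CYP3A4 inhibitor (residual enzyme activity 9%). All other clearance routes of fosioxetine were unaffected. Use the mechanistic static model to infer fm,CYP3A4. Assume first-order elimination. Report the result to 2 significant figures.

0.51

Let fm be the CYP3A4 fraction. New clearance relative to baseline = fm × 0.09 + (1 − fm).
AUC ratio = 1 / (new CL fraction), so new CL fraction = 1 / 1.87 = 0.5348.
fm × 0.09 + 1 − fm = 0.5348  ⇒  fm × (0.09 − 1) = −0.4652  ⇒  fm = 0.51.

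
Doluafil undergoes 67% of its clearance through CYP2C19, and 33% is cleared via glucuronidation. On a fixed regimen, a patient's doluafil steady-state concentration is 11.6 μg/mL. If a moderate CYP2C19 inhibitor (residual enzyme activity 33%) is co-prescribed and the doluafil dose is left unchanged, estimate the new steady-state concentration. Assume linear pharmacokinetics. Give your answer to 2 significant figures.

21 μg/mL

The CYP2C19 pathway (67% of clearance) falls to 0.33× activity: 0.67 × 0.33 = 0.2211.
Non-CYP routes (33%) are unchanged.
Relative clearance = 0.2211 + 0.33 = 0.5511.
New steady-state concentration = baseline ÷ relative clearance = 11.6 / 0.5511 = 21 μg/mL.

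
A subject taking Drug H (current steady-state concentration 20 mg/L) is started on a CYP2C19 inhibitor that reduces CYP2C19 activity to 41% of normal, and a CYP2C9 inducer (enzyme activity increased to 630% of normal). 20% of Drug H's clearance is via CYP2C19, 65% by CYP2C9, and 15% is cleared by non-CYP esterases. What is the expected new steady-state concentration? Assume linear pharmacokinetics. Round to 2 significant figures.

4.6 mg/L

CYP2C19: 0.2 × 0.41 = 0.082
CYP2C9: 0.65 × 6.3 = 4.095
Other: 0.15 (unchanged)
New clearance relative to baseline: 0.082 + 4.095 + 0.15 = 4.327.
Dividing the baseline by the relative clearance: 20 / 4.327 = 4.6 mg/L.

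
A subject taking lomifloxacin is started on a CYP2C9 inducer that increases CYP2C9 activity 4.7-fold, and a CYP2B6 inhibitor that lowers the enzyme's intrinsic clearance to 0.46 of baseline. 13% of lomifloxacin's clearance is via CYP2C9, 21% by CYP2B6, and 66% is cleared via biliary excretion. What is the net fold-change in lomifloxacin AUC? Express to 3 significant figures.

CYP2C9: 0.13 × 4.7 = 0.611
CYP2B6: 0.21 × 0.46 = 0.0966
Other: 0.66 (unchanged)
New clearance relative to baseline: 0.611 + 0.0966 + 0.66 = 1.3676.
Net AUC ratio = 1 / 1.3676 = 0.731.

0.731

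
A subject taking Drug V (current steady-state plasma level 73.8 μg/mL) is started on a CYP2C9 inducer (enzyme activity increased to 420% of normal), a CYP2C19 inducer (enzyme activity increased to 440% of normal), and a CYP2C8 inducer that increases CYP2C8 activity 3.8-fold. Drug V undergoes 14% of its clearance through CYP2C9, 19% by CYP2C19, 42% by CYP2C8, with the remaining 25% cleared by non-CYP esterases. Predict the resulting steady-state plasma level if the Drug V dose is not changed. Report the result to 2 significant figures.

The CYP2C9 pathway (14% of clearance) increases to 4.2× activity: 0.14 × 4.2 = 0.588.
The CYP2C19 pathway (19% of clearance) increases to 4.4× activity: 0.19 × 4.4 = 0.836.
The CYP2C8 pathway (42% of clearance) rises to 3.8× activity: 0.42 × 3.8 = 1.596.
Non-CYP routes (25%) are unchanged.
New clearance relative to baseline: 0.588 + 0.836 + 1.596 + 0.25 = 3.27.
Steady-state plasma level ∝ 1/CL: new value = 73.8 / 3.27 = 23 μg/mL.

23 μg/mL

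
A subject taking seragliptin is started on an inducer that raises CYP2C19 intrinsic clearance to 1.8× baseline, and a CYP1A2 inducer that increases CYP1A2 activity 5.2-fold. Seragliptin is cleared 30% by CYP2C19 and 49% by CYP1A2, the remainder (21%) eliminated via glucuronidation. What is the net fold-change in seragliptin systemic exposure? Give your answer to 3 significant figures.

0.303

The CYP2C19 pathway (30% of clearance) is boosted to 1.8× activity: 0.3 × 1.8 = 0.54.
The CYP1A2 pathway (49% of clearance) is boosted to 5.2× activity: 0.49 × 5.2 = 2.548.
Non-CYP routes (21%) are unchanged.
New clearance relative to baseline: 0.54 + 2.548 + 0.21 = 3.298.
Systemic exposure ∝ 1/CL: fold-change = 1 / 3.298 = 0.303.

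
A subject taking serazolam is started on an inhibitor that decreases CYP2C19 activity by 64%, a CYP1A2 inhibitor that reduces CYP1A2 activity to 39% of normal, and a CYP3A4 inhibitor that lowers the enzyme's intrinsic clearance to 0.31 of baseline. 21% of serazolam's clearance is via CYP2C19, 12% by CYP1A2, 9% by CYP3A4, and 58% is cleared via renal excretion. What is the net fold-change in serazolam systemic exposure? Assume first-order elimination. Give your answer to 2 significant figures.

CYP2C19: 0.21 × 0.36 = 0.0756
CYP1A2: 0.12 × 0.39 = 0.0468
CYP3A4: 0.09 × 0.31 = 0.0279
Other: 0.58 (unchanged)
Relative clearance = 0.0756 + 0.0468 + 0.0279 + 0.58 = 0.7303.
Because systemic exposure varies inversely with clearance, the combined effect is 1 / 0.7303 = 1.4.

1.4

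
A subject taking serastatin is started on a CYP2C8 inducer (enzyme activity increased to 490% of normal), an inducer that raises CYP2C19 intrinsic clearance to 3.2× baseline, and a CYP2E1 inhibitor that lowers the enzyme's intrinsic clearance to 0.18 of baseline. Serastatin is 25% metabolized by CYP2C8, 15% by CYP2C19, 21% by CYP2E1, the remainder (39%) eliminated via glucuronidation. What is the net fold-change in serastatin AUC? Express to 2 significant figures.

CYP2C8: 0.25 × 4.9 = 1.225
CYP2C19: 0.15 × 3.2 = 0.48
CYP2E1: 0.21 × 0.18 = 0.0378
Other: 0.39 (unchanged)
CL_new/CL_old = 1.225 + 0.48 + 0.0378 + 0.39 = 2.1328.
Because AUC varies inversely with clearance, the combined effect is 1 / 2.1328 = 0.47.

0.47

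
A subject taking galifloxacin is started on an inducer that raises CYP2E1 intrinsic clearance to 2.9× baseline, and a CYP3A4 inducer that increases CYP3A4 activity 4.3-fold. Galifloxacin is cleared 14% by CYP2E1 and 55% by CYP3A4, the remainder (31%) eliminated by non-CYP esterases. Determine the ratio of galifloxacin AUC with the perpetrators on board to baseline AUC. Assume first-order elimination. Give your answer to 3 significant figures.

0.325

The CYP2E1 pathway (14% of clearance) increases to 2.9× activity: 0.14 × 2.9 = 0.406.
The CYP3A4 pathway (55% of clearance) is boosted to 4.3× activity: 0.55 × 4.3 = 2.365.
Non-CYP routes (31%) are unchanged.
New clearance relative to baseline: 0.406 + 2.365 + 0.31 = 3.081.
AUC ∝ 1/CL: fold-change = 1 / 3.081 = 0.325.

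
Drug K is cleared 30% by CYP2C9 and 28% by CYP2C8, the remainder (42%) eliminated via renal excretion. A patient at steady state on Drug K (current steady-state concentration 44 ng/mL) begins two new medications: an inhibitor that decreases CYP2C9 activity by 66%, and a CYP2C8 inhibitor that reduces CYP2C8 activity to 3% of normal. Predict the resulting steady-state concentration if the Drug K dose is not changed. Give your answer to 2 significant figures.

CYP2C9: 0.3 × 0.34 = 0.102
CYP2C8: 0.28 × 0.03 = 0.0084
Other: 0.42 (unchanged)
New clearance relative to baseline: 0.102 + 0.0084 + 0.42 = 0.5304.
Steady-state concentration ∝ 1/CL: new value = 44 / 0.5304 = 83 ng/mL.

83 ng/mL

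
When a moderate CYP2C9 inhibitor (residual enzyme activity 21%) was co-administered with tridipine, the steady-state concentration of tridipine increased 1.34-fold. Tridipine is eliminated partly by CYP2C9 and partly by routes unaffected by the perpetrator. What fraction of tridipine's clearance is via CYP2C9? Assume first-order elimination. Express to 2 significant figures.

Let fm be the CYP2C9 fraction. New clearance relative to baseline = fm × 0.21 + (1 − fm).
Steady-state concentration ratio = 1 / (new CL fraction), so new CL fraction = 1 / 1.34 = 0.7463.
fm × 0.21 + 1 − fm = 0.7463  ⇒  fm × (0.21 − 1) = −0.2537  ⇒  fm = 0.32.

0.32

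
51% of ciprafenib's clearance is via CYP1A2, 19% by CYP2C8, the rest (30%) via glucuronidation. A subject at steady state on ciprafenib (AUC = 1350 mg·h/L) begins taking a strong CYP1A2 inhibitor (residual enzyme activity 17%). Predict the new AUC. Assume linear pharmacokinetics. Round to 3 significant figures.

CYP1A2: 0.51 × 0.17 = 0.0867
CYP2C8: 0.19 (unchanged)
Other: 0.3 (unchanged)
New clearance relative to baseline: 0.0867 + 0.19 + 0.3 = 0.5767.
With dosing unchanged, AUC scales as 1/CL: 1350 / 0.5767 = 2.34 × 10³ mg·h/L.

2.34 × 10³ mg·h/L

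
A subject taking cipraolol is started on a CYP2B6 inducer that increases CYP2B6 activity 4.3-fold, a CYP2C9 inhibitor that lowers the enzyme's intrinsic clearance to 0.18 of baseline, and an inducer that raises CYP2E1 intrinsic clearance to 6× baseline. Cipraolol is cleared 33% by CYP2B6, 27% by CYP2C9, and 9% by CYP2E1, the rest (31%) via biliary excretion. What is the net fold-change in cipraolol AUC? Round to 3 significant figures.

CYP2B6: 0.33 × 4.3 = 1.419
CYP2C9: 0.27 × 0.18 = 0.0486
CYP2E1: 0.09 × 6 = 0.54
Other: 0.31 (unchanged)
Relative clearance = 1.419 + 0.0486 + 0.54 + 0.31 = 2.3176.
Net AUC ratio = 1 / 2.3176 = 0.431.

0.431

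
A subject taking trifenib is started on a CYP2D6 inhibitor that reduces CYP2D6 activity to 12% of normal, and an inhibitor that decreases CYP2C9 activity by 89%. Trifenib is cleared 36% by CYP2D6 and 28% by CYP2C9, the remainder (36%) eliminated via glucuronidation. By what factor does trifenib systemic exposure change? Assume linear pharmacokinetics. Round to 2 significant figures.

2.3

The CYP2D6 pathway (36% of clearance) is reduced to 0.12× activity: 0.36 × 0.12 = 0.0432.
The CYP2C9 pathway (28% of clearance) drops to 0.11× activity: 0.28 × 0.11 = 0.0308.
Non-CYP routes (36%) are unchanged.
CL_new/CL_old = 0.0432 + 0.0308 + 0.36 = 0.434.
Systemic exposure ∝ 1/CL: fold-change = 1 / 0.434 = 2.3.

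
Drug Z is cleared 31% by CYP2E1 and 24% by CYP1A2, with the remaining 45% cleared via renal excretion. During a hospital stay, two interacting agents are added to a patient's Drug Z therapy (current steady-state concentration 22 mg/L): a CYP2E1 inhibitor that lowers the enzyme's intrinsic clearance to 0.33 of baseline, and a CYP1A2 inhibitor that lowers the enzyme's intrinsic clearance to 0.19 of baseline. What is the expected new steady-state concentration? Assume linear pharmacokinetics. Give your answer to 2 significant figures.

37 mg/L

The CYP2E1 pathway (31% of clearance) drops to 0.33× activity: 0.31 × 0.33 = 0.1023.
The CYP1A2 pathway (24% of clearance) is reduced to 0.19× activity: 0.24 × 0.19 = 0.0456.
Non-CYP routes (45%) are unchanged.
CL_new/CL_old = 0.1023 + 0.0456 + 0.45 = 0.5979.
Dividing the baseline by the relative clearance: 22 / 0.5979 = 37 mg/L.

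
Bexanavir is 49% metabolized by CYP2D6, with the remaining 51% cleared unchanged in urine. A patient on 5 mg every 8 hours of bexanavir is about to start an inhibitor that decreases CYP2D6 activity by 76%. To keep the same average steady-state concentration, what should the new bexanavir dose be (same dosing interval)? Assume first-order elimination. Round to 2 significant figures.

3.1 mg

CYP2D6: 0.49 × 0.24 = 0.1176
Other: 0.51 (unchanged)
New clearance relative to baseline: 0.1176 + 0.51 = 0.6276.
Css,avg = (dose rate)/CL, so holding Css fixed requires dose ∝ CL: 5 × 0.6276 = 3.1 mg.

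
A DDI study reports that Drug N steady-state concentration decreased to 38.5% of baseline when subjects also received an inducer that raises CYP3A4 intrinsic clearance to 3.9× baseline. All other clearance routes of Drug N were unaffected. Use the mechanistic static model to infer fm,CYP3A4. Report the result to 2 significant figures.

CL'/CL = 1 / 0.385 = 2.597
3.9·fm + (1 − fm) = 2.597
fm = (2.597 − 1) / (3.9 − 1) = 0.55

0.55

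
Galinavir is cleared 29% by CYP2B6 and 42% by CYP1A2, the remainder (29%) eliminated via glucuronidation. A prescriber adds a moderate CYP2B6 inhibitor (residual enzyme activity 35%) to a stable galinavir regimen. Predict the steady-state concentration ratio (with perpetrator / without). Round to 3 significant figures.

1.23

CYP2B6: 0.29 × 0.35 = 0.1015
CYP1A2: 0.42 (unchanged)
Other: 0.29 (unchanged)
New clearance relative to baseline: 0.1015 + 0.42 + 0.29 = 0.8115.
Since steady-state concentration ∝ 1/CL, the ratio is 1 / 0.8115 = 1.23.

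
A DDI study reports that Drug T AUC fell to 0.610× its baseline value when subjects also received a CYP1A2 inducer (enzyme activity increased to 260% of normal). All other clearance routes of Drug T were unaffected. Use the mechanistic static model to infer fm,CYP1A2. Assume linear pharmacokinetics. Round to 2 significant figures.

CL'/CL = 1 / 0.610 = 1.639
2.6·fm + (1 − fm) = 1.639
fm = (1.639 − 1) / (2.6 − 1) = 0.40

0.40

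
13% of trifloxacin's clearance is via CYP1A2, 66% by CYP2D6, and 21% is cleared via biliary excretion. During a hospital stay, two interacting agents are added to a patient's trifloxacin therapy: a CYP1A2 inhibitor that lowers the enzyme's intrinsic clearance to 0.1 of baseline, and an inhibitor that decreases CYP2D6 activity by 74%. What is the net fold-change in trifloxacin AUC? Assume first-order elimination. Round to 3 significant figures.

CYP1A2: 0.13 × 0.1 = 0.013
CYP2D6: 0.66 × 0.26 = 0.1716
Other: 0.21 (unchanged)
New clearance relative to baseline: 0.013 + 0.1716 + 0.21 = 0.3946.
Net AUC ratio = 1 / 0.3946 = 2.53.

2.53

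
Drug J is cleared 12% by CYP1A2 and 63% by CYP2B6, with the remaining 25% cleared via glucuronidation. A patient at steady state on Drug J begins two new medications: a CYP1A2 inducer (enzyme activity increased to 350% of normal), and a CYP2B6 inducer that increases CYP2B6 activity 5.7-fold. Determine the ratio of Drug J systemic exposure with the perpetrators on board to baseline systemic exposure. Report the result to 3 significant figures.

The CYP1A2 pathway (12% of clearance) rises to 3.5× activity: 0.12 × 3.5 = 0.42.
The CYP2B6 pathway (63% of clearance) increases to 5.7× activity: 0.63 × 5.7 = 3.591.
The remaining 25% of clearance is unaffected.
New clearance relative to baseline: 0.42 + 3.591 + 0.25 = 4.261.
Net systemic exposure ratio = 1 / 4.261 = 0.235.

0.235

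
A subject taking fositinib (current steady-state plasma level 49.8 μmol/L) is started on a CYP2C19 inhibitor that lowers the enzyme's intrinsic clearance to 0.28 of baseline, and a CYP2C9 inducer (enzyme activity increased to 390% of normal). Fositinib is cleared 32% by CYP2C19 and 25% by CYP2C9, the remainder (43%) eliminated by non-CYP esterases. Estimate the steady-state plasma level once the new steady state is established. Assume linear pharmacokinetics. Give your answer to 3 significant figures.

The CYP2C19 pathway (32% of clearance) drops to 0.28× activity: 0.32 × 0.28 = 0.0896.
The CYP2C9 pathway (25% of clearance) rises to 3.9× activity: 0.25 × 3.9 = 0.975.
The remaining 43% of clearance is unaffected.
New clearance relative to baseline: 0.0896 + 0.975 + 0.43 = 1.4946.
Steady-state plasma level ∝ 1/CL: new value = 49.8 / 1.4946 = 33.3 μmol/L.

33.3 μmol/L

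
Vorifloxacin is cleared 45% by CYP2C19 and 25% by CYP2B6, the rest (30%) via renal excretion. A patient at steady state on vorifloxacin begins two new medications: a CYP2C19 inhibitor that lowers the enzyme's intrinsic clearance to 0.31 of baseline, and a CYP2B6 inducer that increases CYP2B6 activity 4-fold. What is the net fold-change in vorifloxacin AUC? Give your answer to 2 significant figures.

The CYP2C19 pathway (45% of clearance) falls to 0.31× activity: 0.45 × 0.31 = 0.1395.
The CYP2B6 pathway (25% of clearance) rises to 4× activity: 0.25 × 4 = 1.
Non-CYP routes (30%) are unchanged.
New clearance relative to baseline: 0.1395 + 1 + 0.3 = 1.4395.
Because AUC varies inversely with clearance, the combined effect is 1 / 1.4395 = 0.69.

0.69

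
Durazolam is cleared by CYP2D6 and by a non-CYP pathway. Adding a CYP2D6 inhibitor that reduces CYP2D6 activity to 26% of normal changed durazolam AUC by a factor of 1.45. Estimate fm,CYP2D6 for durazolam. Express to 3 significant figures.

0.419

Call the CYP2D6 fraction fm. After the interaction, CL_new/CL_old = fm × 0.26 + (1 − fm).
AUC ratio = 1 / (new CL fraction), so new CL fraction = 1 / 1.45 = 0.6897.
fm × 0.26 + 1 − fm = 0.6897  ⇒  fm × (0.26 − 1) = −0.3103  ⇒  fm = 0.419.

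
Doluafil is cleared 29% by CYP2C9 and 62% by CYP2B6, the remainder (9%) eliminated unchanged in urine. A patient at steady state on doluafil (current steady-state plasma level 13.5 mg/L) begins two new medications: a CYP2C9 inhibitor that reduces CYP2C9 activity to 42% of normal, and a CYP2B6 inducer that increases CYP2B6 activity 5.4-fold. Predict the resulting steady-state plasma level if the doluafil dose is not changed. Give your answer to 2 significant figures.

The CYP2C9 pathway (29% of clearance) drops to 0.42× activity: 0.29 × 0.42 = 0.1218.
The CYP2B6 pathway (62% of clearance) rises to 5.4× activity: 0.62 × 5.4 = 3.348.
The remaining 9% of clearance is unaffected.
New clearance relative to baseline: 0.1218 + 3.348 + 0.09 = 3.5598.
Steady-state plasma level ∝ 1/CL: new value = 13.5 / 3.5598 = 3.8 mg/L.

3.8 mg/L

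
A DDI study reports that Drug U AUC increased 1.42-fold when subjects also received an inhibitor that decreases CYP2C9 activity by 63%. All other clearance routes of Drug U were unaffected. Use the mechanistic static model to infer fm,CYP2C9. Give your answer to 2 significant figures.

Call the CYP2C9 fraction fm. After the interaction, CL_new/CL_old = fm × 0.37 + (1 − fm).
AUC ratio = 1 / (new CL fraction), so new CL fraction = 1 / 1.42 = 0.7042.
fm × 0.37 + 1 − fm = 0.7042  ⇒  fm × (0.37 − 1) = −0.2958  ⇒  fm = 0.47.

0.47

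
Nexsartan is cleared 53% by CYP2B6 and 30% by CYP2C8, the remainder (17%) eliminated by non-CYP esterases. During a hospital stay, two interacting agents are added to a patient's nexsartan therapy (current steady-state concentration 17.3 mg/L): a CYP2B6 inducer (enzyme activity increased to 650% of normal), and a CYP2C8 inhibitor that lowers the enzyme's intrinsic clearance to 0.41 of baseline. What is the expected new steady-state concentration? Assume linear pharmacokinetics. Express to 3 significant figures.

The CYP2B6 pathway (53% of clearance) increases to 6.5× activity: 0.53 × 6.5 = 3.445.
The CYP2C8 pathway (30% of clearance) drops to 0.41× activity: 0.3 × 0.41 = 0.123.
The remaining 17% of clearance is unaffected.
CL_new/CL_old = 3.445 + 0.123 + 0.17 = 3.738.
New steady-state concentration = 17.3 / 3.738 = 4.63 mg/L (concentration scales inversely with clearance).

4.63 mg/L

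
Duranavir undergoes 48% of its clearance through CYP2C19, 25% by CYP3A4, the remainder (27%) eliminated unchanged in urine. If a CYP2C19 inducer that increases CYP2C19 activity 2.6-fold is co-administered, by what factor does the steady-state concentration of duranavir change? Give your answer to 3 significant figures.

CYP2C19: 0.48 × 2.6 = 1.248
CYP3A4: 0.25 (unchanged)
Other: 0.27 (unchanged)
CL_new/CL_old = 1.248 + 0.25 + 0.27 = 1.768.
Steady-state concentration is inversely proportional to clearance, so the fold-change is 1 / 1.768 = 0.566.

0.566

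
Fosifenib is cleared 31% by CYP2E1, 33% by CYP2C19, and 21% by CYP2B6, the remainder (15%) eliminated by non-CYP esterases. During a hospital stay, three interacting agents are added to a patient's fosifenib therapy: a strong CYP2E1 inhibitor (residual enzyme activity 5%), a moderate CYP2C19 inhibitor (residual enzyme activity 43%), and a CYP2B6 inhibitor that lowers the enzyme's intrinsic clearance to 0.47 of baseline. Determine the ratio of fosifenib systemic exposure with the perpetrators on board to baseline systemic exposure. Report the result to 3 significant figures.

CYP2E1: 0.31 × 0.05 = 0.0155
CYP2C19: 0.33 × 0.43 = 0.1419
CYP2B6: 0.21 × 0.47 = 0.0987
Other: 0.15 (unchanged)
CL_new/CL_old = 0.0155 + 0.1419 + 0.0987 + 0.15 = 0.4061.
Systemic exposure ∝ 1/CL: fold-change = 1 / 0.4061 = 2.46.

2.46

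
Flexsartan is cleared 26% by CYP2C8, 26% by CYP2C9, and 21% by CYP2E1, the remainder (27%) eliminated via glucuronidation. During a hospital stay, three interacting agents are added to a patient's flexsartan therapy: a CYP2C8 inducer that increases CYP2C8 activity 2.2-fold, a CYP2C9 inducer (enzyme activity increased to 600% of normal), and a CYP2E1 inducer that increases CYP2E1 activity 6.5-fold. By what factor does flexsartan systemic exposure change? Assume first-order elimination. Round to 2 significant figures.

The CYP2C8 pathway (26% of clearance) rises to 2.2× activity: 0.26 × 2.2 = 0.572.
The CYP2C9 pathway (26% of clearance) rises to 6× activity: 0.26 × 6 = 1.56.
The CYP2E1 pathway (21% of clearance) increases to 6.5× activity: 0.21 × 6.5 = 1.365.
Non-CYP routes (27%) are unchanged.
CL_new/CL_old = 0.572 + 1.56 + 1.365 + 0.27 = 3.767.
Because systemic exposure varies inversely with clearance, the combined effect is 1 / 3.767 = 0.27.

0.27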